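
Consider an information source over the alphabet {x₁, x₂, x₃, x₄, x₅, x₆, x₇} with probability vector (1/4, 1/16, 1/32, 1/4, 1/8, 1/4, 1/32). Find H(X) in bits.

2.4375 bits

Each probability is a power of 1/2, so log₂(1/p) is an integer.
H = Σ p·log₂(1/p) = 1/4·2 + 1/16·4 + 1/32·5 + 1/4·2 + 1/8·3 + 1/4·2 + 1/32·5 = 2.4375 bits.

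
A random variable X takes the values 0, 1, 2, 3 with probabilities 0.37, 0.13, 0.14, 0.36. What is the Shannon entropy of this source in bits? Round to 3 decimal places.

1.841 bits

H = −Σ pᵢ log₂ pᵢ.
−0.37·log₂(0.37) = 0.5307
−0.13·log₂(0.13) = 0.3826
−0.14·log₂(0.14) = 0.3971
−0.36·log₂(0.36) = 0.5306
Sum ≈ 1.8411 → 1.841 bits.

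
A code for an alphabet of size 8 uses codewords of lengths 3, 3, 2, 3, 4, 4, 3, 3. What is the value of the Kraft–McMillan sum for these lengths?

With common denominator 2^4 = 16: Σ 2^(−ℓᵢ) = 2/16 + 2/16 + 4/16 + 2/16 + 1/16 + 1/16 + 2/16 + 2/16 = 16/16 = 1.

1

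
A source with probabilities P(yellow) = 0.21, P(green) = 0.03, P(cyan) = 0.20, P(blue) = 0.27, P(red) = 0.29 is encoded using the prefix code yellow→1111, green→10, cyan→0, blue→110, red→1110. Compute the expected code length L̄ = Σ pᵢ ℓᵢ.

L̄ = Σ pᵢ·ℓᵢ = 0.21·4 + 0.03·2 + 0.20·1 + 0.27·3 + 0.29·4 = 3.07 bits/symbol.

3.07 bits/symbol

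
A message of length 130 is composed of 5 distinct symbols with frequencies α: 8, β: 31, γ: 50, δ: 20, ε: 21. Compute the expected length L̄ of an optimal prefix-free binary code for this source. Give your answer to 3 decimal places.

2.208 bits/symbol

Probabilities are the counts divided by 130.
Repeatedly combine the two least-probable nodes; the expected code length is the sum of the merged weights.
merge 4/65 + 2/13 → 14/65
merge 21/130 + 14/65 → 49/130
merge 31/130 + 49/130 → 8/13
merge 5/13 + 8/13 → 1
L = 14/65 + 49/130 + 8/13 + 1 = 287/130 ≈ 2.208 bits/symbol.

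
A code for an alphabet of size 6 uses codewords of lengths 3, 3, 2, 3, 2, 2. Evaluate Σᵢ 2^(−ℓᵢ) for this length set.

With common denominator 2^3 = 8: Σ 2^(−ℓᵢ) = 1/8 + 1/8 + 2/8 + 1/8 + 2/8 + 2/8 = 9/8 = 1.125.

1.125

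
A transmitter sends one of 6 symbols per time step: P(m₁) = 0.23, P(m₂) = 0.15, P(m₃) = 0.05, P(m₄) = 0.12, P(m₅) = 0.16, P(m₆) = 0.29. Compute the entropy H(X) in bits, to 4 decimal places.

2.4223 bits

H = −Σ pᵢ log₂ pᵢ.
−0.23·log₂(0.23) = 0.4877
−0.15·log₂(0.15) = 0.4105
−0.05·log₂(0.05) = 0.2161
−0.12·log₂(0.12) = 0.3671
−0.16·log₂(0.16) = 0.4230
−0.29·log₂(0.29) = 0.5179
Sum ≈ 2.4223 → 2.4223 bits.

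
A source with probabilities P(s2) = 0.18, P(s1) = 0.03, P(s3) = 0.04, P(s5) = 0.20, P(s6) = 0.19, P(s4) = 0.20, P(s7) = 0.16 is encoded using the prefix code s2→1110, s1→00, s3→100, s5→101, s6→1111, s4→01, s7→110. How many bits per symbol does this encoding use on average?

L̄ = Σ pᵢ·ℓᵢ = 0.18·4 + 0.03·2 + 0.04·3 + 0.20·3 + 0.19·4 + 0.20·2 + 0.16·3 = 3.14 bits/symbol.

3.14 bits/symbol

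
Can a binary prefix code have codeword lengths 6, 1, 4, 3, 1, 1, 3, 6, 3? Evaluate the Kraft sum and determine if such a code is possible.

With common denominator 2^6 = 64: Σ 2^(−ℓᵢ) = 1/64 + 32/64 + 4/64 + 8/64 + 32/64 + 32/64 + 8/64 + 1/64 + 8/64 = 126/64 = 1.96875.
Kraft's inequality requires Σ ≤ 1; here Σ = 1.96875 > 1, so no such prefix code exists.

1.96875; no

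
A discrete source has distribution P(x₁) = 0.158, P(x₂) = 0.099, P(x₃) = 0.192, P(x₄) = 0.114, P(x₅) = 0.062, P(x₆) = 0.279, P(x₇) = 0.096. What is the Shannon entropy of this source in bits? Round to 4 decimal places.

H = −Σ pᵢ log₂ pᵢ.
−0.158·log₂(0.158) = 0.4206
−0.099·log₂(0.099) = 0.3303
−0.192·log₂(0.192) = 0.4571
−0.114·log₂(0.114) = 0.3571
−0.062·log₂(0.062) = 0.2487
−0.279·log₂(0.279) = 0.5138
−0.096·log₂(0.096) = 0.3246
Sum ≈ 2.6523 → 2.6523 bits.

2.6523 bits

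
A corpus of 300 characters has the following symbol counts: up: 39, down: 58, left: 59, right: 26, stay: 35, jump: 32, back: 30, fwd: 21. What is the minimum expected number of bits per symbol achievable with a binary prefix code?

2.96 bits/symbol

Probabilities are the counts divided by 300.
Repeatedly combine the two least-probable nodes; the expected code length is the sum of the merged weights.
merge 7/100 + 13/150 → 47/300
merge 1/10 + 8/75 → 31/150
merge 7/60 + 13/100 → 37/150
merge 47/300 + 29/150 → 7/20
merge 59/300 + 31/150 → 121/300
merge 37/150 + 7/20 → 179/300
merge 121/300 + 179/300 → 1
L = 47/300 + 31/150 + 37/150 + 7/20 + 121/300 + 179/300 + 1 = 74/25 = 2.96 bits/symbol.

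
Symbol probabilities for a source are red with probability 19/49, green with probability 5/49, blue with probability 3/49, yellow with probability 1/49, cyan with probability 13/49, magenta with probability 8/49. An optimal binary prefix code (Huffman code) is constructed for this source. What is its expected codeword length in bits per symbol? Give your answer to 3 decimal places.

Repeatedly combine the two least-probable nodes; the expected code length is the sum of the merged weights.
merge 1/49 + 3/49 → 4/49
merge 4/49 + 5/49 → 9/49
merge 8/49 + 9/49 → 17/49
merge 13/49 + 17/49 → 30/49
merge 19/49 + 30/49 → 1
L = 4/49 + 9/49 + 17/49 + 30/49 + 1 = 109/49 ≈ 2.224 bits/symbol.

2.224 bits/symbol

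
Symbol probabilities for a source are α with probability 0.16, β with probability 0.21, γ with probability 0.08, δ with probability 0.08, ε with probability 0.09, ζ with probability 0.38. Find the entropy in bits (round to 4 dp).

2.3220 bits

H = −Σ pᵢ log₂ pᵢ.
−0.16·log₂(0.16) = 0.4230
−0.21·log₂(0.21) = 0.4728
−0.08·log₂(0.08) = 0.2915
−0.08·log₂(0.08) = 0.2915
−0.09·log₂(0.09) = 0.3127
−0.38·log₂(0.38) = 0.5305
Sum ≈ 2.3220 → 2.3220 bits.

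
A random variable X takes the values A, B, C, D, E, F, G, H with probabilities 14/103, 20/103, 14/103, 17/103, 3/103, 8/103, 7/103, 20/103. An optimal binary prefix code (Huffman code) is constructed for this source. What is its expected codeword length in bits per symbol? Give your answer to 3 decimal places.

2.883 bits/symbol

Repeatedly combine the two least-probable nodes; the expected code length is the sum of the merged weights.
merge 3/103 + 7/103 → 10/103
merge 8/103 + 10/103 → 18/103
merge 14/103 + 14/103 → 28/103
merge 17/103 + 18/103 → 35/103
merge 20/103 + 20/103 → 40/103
merge 28/103 + 35/103 → 63/103
merge 40/103 + 63/103 → 1
L = 10/103 + 18/103 + 28/103 + 35/103 + 40/103 + 63/103 + 1 = 297/103 ≈ 2.883 bits/symbol.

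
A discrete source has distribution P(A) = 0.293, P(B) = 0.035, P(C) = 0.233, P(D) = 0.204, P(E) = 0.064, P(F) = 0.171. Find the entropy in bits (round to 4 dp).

H = −Σ pᵢ log₂ pᵢ.
−0.293·log₂(0.293) = 0.5189
−0.035·log₂(0.035) = 0.1693
−0.233·log₂(0.233) = 0.4897
−0.204·log₂(0.204) = 0.4678
−0.064·log₂(0.064) = 0.2538
−0.171·log₂(0.171) = 0.4357
Sum ≈ 2.3352 → 2.3352 bits.

2.3352 bits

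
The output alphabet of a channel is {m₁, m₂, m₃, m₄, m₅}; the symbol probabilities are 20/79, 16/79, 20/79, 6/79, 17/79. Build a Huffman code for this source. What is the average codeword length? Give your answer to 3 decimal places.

2.278 bits/symbol

Repeatedly combine the two least-probable nodes; the expected code length is the sum of the merged weights.
merge 6/79 + 16/79 → 22/79
merge 17/79 + 20/79 → 37/79
merge 20/79 + 22/79 → 42/79
merge 37/79 + 42/79 → 1
L = 22/79 + 37/79 + 42/79 + 1 = 180/79 ≈ 2.278 bits/symbol.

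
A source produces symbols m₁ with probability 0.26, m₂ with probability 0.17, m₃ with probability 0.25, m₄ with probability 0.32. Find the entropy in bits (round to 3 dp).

H = −Σ pᵢ log₂ pᵢ.
−0.26·log₂(0.26) = 0.5053
−0.17·log₂(0.17) = 0.4346
−0.25·log₂(0.25) = 0.5000
−0.32·log₂(0.32) = 0.5260
Sum ≈ 1.9659 → 1.966 bits.

1.966 bits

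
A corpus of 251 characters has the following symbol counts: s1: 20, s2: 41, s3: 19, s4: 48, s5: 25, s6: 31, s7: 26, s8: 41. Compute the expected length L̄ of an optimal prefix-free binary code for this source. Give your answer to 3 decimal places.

Probabilities are the counts divided by 251.
Repeatedly combine the two least-probable nodes; the expected code length is the sum of the merged weights.
merge 19/251 + 20/251 → 39/251
merge 25/251 + 26/251 → 51/251
merge 31/251 + 39/251 → 70/251
merge 41/251 + 41/251 → 82/251
merge 48/251 + 51/251 → 99/251
merge 70/251 + 82/251 → 152/251
merge 99/251 + 152/251 → 1
L = 39/251 + 51/251 + 70/251 + 82/251 + 99/251 + 152/251 + 1 = 744/251 ≈ 2.964 bits/symbol.

2.964 bits/symbol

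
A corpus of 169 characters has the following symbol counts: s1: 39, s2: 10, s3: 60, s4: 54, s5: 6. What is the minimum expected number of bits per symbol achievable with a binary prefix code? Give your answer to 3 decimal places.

Probabilities are the counts divided by 169.
Repeatedly combine the two least-probable nodes; the expected code length is the sum of the merged weights.
merge 6/169 + 10/169 → 16/169
merge 16/169 + 3/13 → 55/169
merge 54/169 + 55/169 → 109/169
merge 60/169 + 109/169 → 1
L = 16/169 + 55/169 + 109/169 + 1 = 349/169 ≈ 2.065 bits/symbol.

2.065 bits/symbol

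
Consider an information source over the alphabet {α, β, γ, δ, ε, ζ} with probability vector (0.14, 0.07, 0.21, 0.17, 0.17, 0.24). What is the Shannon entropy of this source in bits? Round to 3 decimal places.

2.502 bits

H = −Σ pᵢ log₂ pᵢ.
−0.14·log₂(0.14) = 0.3971
−0.07·log₂(0.07) = 0.2686
−0.21·log₂(0.21) = 0.4728
−0.17·log₂(0.17) = 0.4346
−0.17·log₂(0.17) = 0.4346
−0.24·log₂(0.24) = 0.4941
Sum ≈ 2.5018 → 2.502 bits.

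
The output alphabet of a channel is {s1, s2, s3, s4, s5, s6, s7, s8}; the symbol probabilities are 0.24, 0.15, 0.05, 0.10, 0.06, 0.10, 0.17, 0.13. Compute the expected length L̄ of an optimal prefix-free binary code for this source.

Repeatedly combine the two least-probable nodes; the expected code length is the sum of the merged weights.
merge 1/20 + 3/50 → 11/100
merge 1/10 + 1/10 → 1/5
merge 11/100 + 13/100 → 6/25
merge 3/20 + 17/100 → 8/25
merge 1/5 + 6/25 → 11/25
merge 6/25 + 8/25 → 14/25
merge 11/25 + 14/25 → 1
L = 11/100 + 1/5 + 6/25 + 8/25 + 11/25 + 14/25 + 1 = 287/100 = 2.87 bits/symbol.

2.87 bits/symbol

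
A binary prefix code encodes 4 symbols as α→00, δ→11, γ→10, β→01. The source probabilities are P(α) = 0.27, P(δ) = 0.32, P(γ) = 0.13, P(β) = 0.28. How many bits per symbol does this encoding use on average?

L̄ = Σ pᵢ·ℓᵢ = 0.27·2 + 0.32·2 + 0.13·2 + 0.28·2 = 2 bits/symbol.

2 bits/symbol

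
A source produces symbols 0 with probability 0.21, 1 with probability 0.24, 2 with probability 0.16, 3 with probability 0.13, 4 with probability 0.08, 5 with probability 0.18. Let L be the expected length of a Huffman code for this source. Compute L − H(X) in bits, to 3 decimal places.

0.041 bits

Entropy H = −Σ p log₂ p ≈ 2.5094 bits.
Huffman merges: 2/25+13/100→21/100; 4/25+9/50→17/50; 21/100+21/100→21/50; 6/25+17/50→29/50; 21/50+29/50→1. L = 51/20 ≈ 2.5500.
L − H = 2.5500 − 2.5094 = 0.041 bits.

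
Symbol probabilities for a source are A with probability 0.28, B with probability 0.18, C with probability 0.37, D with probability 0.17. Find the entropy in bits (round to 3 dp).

H = −Σ pᵢ log₂ pᵢ.
−0.28·log₂(0.28) = 0.5142
−0.18·log₂(0.18) = 0.4453
−0.37·log₂(0.37) = 0.5307
−0.17·log₂(0.17) = 0.4346
Sum ≈ 1.9248 → 1.925 bits.

1.925 bits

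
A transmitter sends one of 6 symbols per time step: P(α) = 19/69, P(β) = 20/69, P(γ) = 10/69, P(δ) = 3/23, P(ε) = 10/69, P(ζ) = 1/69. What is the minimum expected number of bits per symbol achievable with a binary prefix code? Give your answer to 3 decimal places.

2.435 bits/symbol

Repeatedly combine the two least-probable nodes; the expected code length is the sum of the merged weights.
merge 1/69 + 3/23 → 10/69
merge 10/69 + 10/69 → 20/69
merge 10/69 + 19/69 → 29/69
merge 20/69 + 20/69 → 40/69
merge 29/69 + 40/69 → 1
L = 10/69 + 20/69 + 29/69 + 40/69 + 1 = 56/23 ≈ 2.435 bits/symbol.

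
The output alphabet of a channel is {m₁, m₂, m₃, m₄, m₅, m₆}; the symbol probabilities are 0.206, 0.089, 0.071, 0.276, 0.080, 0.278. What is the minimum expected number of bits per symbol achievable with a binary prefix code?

2.391 bits/symbol

Repeatedly combine the two least-probable nodes; the expected code length is the sum of the merged weights.
merge 71/1000 + 2/25 → 151/1000
merge 89/1000 + 151/1000 → 6/25
merge 103/500 + 6/25 → 223/500
merge 69/250 + 139/500 → 277/500
merge 223/500 + 277/500 → 1
L = 151/1000 + 6/25 + 223/500 + 277/500 + 1 = 2391/1000 = 2.391 bits/symbol.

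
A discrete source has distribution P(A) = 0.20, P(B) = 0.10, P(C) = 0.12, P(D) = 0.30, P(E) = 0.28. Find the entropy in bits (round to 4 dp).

H = −Σ pᵢ log₂ pᵢ.
−0.20·log₂(0.20) = 0.4644
−0.10·log₂(0.10) = 0.3322
−0.12·log₂(0.12) = 0.3671
−0.30·log₂(0.30) = 0.5211
−0.28·log₂(0.28) = 0.5142
Sum ≈ 2.1990 → 2.1990 bits.

2.1990 bits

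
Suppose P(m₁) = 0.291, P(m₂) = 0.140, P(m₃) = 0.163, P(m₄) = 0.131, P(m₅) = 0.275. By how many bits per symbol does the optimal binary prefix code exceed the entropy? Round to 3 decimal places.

0.033 bits

Entropy H = −Σ p log₂ p ≈ 2.2383 bits.
Huffman merges: 131/1000+7/50→271/1000; 163/1000+271/1000→217/500; 11/40+291/1000→283/500; 217/500+283/500→1. L = 2271/1000 ≈ 2.2710.
L − H = 2.2710 − 2.2383 = 0.033 bits.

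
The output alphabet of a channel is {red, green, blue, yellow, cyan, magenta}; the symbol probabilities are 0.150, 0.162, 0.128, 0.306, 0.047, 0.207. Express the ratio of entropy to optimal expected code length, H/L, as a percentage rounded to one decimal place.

Entropy H = −Σ p log₂ p ≈ 2.4160 bits.
Huffman merges: 47/1000+16/125→7/40; 3/20+81/500→39/125; 7/40+207/1000→191/500; 153/500+39/125→309/500; 191/500+309/500→1. L = 2487/1000 ≈ 2.4870.
Efficiency = H/L = 2.4160/2.4870 = 97.1%.

97.1%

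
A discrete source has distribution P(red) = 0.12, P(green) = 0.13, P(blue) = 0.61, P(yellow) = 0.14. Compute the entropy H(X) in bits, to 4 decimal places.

1.5818 bits

H = −Σ pᵢ log₂ pᵢ.
−0.12·log₂(0.12) = 0.3671
−0.13·log₂(0.13) = 0.3826
−0.61·log₂(0.61) = 0.4350
−0.14·log₂(0.14) = 0.3971
Sum ≈ 1.5818 → 1.5818 bits.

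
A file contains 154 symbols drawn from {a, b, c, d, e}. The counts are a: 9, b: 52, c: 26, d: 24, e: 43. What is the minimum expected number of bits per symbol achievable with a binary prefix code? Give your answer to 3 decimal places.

Probabilities are the counts divided by 154.
Repeatedly combine the two least-probable nodes; the expected code length is the sum of the merged weights.
merge 9/154 + 12/77 → 3/14
merge 13/77 + 3/14 → 59/154
merge 43/154 + 26/77 → 95/154
merge 59/154 + 95/154 → 1
L = 3/14 + 59/154 + 95/154 + 1 = 31/14 ≈ 2.214 bits/symbol.

2.214 bits/symbol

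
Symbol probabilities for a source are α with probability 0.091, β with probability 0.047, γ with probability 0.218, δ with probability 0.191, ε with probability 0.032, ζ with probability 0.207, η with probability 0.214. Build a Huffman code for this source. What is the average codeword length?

Repeatedly combine the two least-probable nodes; the expected code length is the sum of the merged weights.
merge 4/125 + 47/1000 → 79/1000
merge 79/1000 + 91/1000 → 17/100
merge 17/100 + 191/1000 → 361/1000
merge 207/1000 + 107/500 → 421/1000
merge 109/500 + 361/1000 → 579/1000
merge 421/1000 + 579/1000 → 1
L = 79/1000 + 17/100 + 361/1000 + 421/1000 + 579/1000 + 1 = 261/100 = 2.61 bits/symbol.

2.61 bits/symbol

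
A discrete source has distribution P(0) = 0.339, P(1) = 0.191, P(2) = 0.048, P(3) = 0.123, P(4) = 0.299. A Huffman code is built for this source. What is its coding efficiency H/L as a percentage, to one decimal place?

96.2%

Entropy H = −Σ p log₂ p ≈ 2.0882 bits.
Huffman merges: 6/125+123/1000→171/1000; 171/1000+191/1000→181/500; 299/1000+339/1000→319/500; 181/500+319/500→1. L = 2171/1000 ≈ 2.1710.
Efficiency = H/L = 2.0882/2.1710 = 96.2%.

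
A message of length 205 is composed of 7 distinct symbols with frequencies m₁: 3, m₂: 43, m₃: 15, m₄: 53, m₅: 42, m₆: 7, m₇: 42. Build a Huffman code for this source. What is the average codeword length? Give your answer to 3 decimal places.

2.498 bits/symbol

Probabilities are the counts divided by 205.
Repeatedly combine the two least-probable nodes; the expected code length is the sum of the merged weights.
merge 3/205 + 7/205 → 2/41
merge 2/41 + 3/41 → 5/41
merge 5/41 + 42/205 → 67/205
merge 42/205 + 43/205 → 17/41
merge 53/205 + 67/205 → 24/41
merge 17/41 + 24/41 → 1
L = 2/41 + 5/41 + 67/205 + 17/41 + 24/41 + 1 = 512/205 ≈ 2.498 bits/symbol.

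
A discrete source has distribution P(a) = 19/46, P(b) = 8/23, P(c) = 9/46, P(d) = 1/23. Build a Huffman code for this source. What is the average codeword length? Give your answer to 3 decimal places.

Repeatedly combine the two least-probable nodes; the expected code length is the sum of the merged weights.
merge 1/23 + 9/46 → 11/46
merge 11/46 + 8/23 → 27/46
merge 19/46 + 27/46 → 1
L = 11/46 + 27/46 + 1 = 42/23 ≈ 1.826 bits/symbol.

1.826 bits/symbol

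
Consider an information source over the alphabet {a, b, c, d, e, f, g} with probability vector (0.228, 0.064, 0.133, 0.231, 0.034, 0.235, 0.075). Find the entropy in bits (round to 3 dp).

H = −Σ pᵢ log₂ pᵢ.
−0.228·log₂(0.228) = 0.4863
−0.064·log₂(0.064) = 0.2538
−0.133·log₂(0.133) = 0.3871
−0.231·log₂(0.231) = 0.4883
−0.034·log₂(0.034) = 0.1659
−0.235·log₂(0.235) = 0.4910
−0.075·log₂(0.075) = 0.2803
Sum ≈ 2.5527 → 2.553 bits.

2.553 bits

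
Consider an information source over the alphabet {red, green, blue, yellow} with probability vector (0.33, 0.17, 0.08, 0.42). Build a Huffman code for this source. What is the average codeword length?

1.83 bits/symbol

Repeatedly combine the two least-probable nodes; the expected code length is the sum of the merged weights.
merge 2/25 + 17/100 → 1/4
merge 1/4 + 33/100 → 29/50
merge 21/50 + 29/50 → 1
L = 1/4 + 29/50 + 1 = 183/100 = 1.83 bits/symbol.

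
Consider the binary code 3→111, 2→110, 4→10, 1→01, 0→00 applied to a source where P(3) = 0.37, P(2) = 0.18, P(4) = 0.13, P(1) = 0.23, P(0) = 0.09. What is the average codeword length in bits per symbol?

2.55 bits/symbol

L̄ = Σ pᵢ·ℓᵢ = 0.37·3 + 0.18·3 + 0.13·2 + 0.23·2 + 0.09·2 = 2.55 bits/symbol.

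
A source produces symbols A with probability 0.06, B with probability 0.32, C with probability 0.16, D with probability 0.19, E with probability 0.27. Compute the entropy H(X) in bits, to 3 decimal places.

2.158 bits

H = −Σ pᵢ log₂ pᵢ.
−0.06·log₂(0.06) = 0.2435
−0.32·log₂(0.32) = 0.5260
−0.16·log₂(0.16) = 0.4230
−0.19·log₂(0.19) = 0.4552
−0.27·log₂(0.27) = 0.5100
Sum ≈ 2.1578 → 2.158 bits.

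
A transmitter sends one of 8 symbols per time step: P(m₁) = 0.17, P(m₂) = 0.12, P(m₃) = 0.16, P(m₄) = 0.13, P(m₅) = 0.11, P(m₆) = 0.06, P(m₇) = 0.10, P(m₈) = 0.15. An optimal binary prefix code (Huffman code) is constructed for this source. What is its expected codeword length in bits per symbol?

2.99 bits/symbol

Repeatedly combine the two least-probable nodes; the expected code length is the sum of the merged weights.
merge 3/50 + 1/10 → 4/25
merge 11/100 + 3/25 → 23/100
merge 13/100 + 3/20 → 7/25
merge 4/25 + 4/25 → 8/25
merge 17/100 + 23/100 → 2/5
merge 7/25 + 8/25 → 3/5
merge 2/5 + 3/5 → 1
L = 4/25 + 23/100 + 7/25 + 8/25 + 2/5 + 3/5 + 1 = 299/100 = 2.99 bits/symbol.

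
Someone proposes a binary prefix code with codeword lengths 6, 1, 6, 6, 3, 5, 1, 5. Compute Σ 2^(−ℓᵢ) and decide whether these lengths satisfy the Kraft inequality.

With common denominator 2^6 = 64: Σ 2^(−ℓᵢ) = 1/64 + 32/64 + 1/64 + 1/64 + 8/64 + 2/64 + 32/64 + 2/64 = 79/64 = 1.234375.
Kraft's inequality requires Σ ≤ 1; here Σ = 1.234375 > 1, so no such prefix code exists.

1.234375; no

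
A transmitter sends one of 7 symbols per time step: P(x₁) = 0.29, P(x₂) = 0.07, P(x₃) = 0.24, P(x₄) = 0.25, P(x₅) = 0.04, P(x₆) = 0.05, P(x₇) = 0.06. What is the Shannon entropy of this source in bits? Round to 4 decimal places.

H = −Σ pᵢ log₂ pᵢ.
−0.29·log₂(0.29) = 0.5179
−0.07·log₂(0.07) = 0.2686
−0.24·log₂(0.24) = 0.4941
−0.25·log₂(0.25) = 0.5000
−0.04·log₂(0.04) = 0.1858
−0.05·log₂(0.05) = 0.2161
−0.06·log₂(0.06) = 0.2435
Sum ≈ 2.4260 → 2.4260 bits.

2.4260 bits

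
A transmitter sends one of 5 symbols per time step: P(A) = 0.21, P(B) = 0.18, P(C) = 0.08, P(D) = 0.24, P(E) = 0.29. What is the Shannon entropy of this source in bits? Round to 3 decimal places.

2.222 bits

H = −Σ pᵢ log₂ pᵢ.
−0.21·log₂(0.21) = 0.4728
−0.18·log₂(0.18) = 0.4453
−0.08·log₂(0.08) = 0.2915
−0.24·log₂(0.24) = 0.4941
−0.29·log₂(0.29) = 0.5179
Sum ≈ 2.2217 → 2.222 bits.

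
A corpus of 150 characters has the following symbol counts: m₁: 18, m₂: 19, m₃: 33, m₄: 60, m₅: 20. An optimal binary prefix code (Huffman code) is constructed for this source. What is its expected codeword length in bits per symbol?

Probabilities are the counts divided by 150.
Repeatedly combine the two least-probable nodes; the expected code length is the sum of the merged weights.
merge 3/25 + 19/150 → 37/150
merge 2/15 + 11/50 → 53/150
merge 37/150 + 53/150 → 3/5
merge 2/5 + 3/5 → 1
L = 37/150 + 53/150 + 3/5 + 1 = 11/5 = 2.2 bits/symbol.

2.2 bits/symbol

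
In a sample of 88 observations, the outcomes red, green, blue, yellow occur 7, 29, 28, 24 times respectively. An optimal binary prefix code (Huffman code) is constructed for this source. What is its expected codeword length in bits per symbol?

2 bits/symbol

Probabilities are the counts divided by 88.
Repeatedly combine the two least-probable nodes; the expected code length is the sum of the merged weights.
merge 7/88 + 3/11 → 31/88
merge 7/22 + 29/88 → 57/88
merge 31/88 + 57/88 → 1
L = 31/88 + 57/88 + 1 = 2 bits/symbol.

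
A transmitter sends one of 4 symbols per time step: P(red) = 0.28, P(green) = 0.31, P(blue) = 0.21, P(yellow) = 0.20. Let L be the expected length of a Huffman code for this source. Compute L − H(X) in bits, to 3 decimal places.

0.025 bits

Entropy H = −Σ p log₂ p ≈ 1.9752 bits.
Huffman merges: 1/5+21/100→41/100; 7/25+31/100→59/100; 41/100+59/100→1. L = 2 ≈ 2.0000.
L − H = 2.0000 − 1.9752 = 0.025 bits.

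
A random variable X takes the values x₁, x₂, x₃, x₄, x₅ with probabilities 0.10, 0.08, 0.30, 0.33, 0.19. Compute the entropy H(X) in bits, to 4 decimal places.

H = −Σ pᵢ log₂ pᵢ.
−0.10·log₂(0.10) = 0.3322
−0.08·log₂(0.08) = 0.2915
−0.30·log₂(0.30) = 0.5211
−0.33·log₂(0.33) = 0.5278
−0.19·log₂(0.19) = 0.4552
Sum ≈ 2.1278 → 2.1278 bits.

2.1278 bits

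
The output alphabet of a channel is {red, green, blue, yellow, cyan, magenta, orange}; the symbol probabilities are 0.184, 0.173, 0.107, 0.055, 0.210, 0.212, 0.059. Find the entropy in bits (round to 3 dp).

H = −Σ pᵢ log₂ pᵢ.
−0.184·log₂(0.184) = 0.4494
−0.173·log₂(0.173) = 0.4379
−0.107·log₂(0.107) = 0.3450
−0.055·log₂(0.055) = 0.2301
−0.210·log₂(0.210) = 0.4728
−0.212·log₂(0.212) = 0.4744
−0.059·log₂(0.059) = 0.2409
Sum ≈ 2.6506 → 2.651 bits.

2.651 bits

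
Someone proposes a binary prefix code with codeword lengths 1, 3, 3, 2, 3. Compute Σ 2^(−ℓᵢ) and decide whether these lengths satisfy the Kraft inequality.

1.125; no

With common denominator 2^3 = 8: Σ 2^(−ℓᵢ) = 4/8 + 1/8 + 1/8 + 2/8 + 1/8 = 9/8 = 1.125.
Kraft's inequality requires Σ ≤ 1; here Σ = 1.125 > 1, so no such prefix code exists.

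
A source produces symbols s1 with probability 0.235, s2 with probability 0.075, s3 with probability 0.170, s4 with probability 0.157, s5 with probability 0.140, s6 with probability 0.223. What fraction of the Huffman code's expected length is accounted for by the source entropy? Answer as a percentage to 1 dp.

98.5%

Entropy H = −Σ p log₂ p ≈ 2.5051 bits.
Huffman merges: 3/40+7/50→43/200; 157/1000+17/100→327/1000; 43/200+223/1000→219/500; 47/200+327/1000→281/500; 219/500+281/500→1. L = 1271/500 ≈ 2.5420.
Efficiency = H/L = 2.5051/2.5420 = 98.5%.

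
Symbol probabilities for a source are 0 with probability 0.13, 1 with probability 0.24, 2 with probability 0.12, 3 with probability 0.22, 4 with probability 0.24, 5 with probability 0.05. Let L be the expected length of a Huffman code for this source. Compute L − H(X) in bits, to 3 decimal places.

Entropy H = −Σ p log₂ p ≈ 2.4347 bits.
Huffman merges: 1/20+3/25→17/100; 13/100+17/100→3/10; 11/50+6/25→23/50; 6/25+3/10→27/50; 23/50+27/50→1. L = 247/100 ≈ 2.4700.
L − H = 2.4700 − 2.4347 = 0.035 bits.

0.035 bits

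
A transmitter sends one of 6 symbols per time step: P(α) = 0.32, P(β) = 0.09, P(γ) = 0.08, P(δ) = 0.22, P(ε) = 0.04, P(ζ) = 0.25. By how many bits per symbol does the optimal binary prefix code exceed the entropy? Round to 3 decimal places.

Entropy H = −Σ p log₂ p ≈ 2.2965 bits.
Huffman merges: 1/25+2/25→3/25; 9/100+3/25→21/100; 21/100+11/50→43/100; 1/4+8/25→57/100; 43/100+57/100→1. L = 233/100 ≈ 2.3300.
L − H = 2.3300 − 2.2965 = 0.033 bits.

0.033 bits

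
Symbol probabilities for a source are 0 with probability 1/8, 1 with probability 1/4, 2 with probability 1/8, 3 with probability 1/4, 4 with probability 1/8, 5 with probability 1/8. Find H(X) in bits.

2.5 bits

Each probability is a power of 1/2, so log₂(1/p) is an integer.
H = Σ p·log₂(1/p) = 1/8·3 + 1/4·2 + 1/8·3 + 1/4·2 + 1/8·3 + 1/8·3 = 2.5 bits.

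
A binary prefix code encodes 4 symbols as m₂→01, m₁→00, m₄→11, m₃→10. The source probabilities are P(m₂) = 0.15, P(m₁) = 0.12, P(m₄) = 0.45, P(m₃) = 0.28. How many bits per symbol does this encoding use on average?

L̄ = Σ pᵢ·ℓᵢ = 0.15·2 + 0.12·2 + 0.45·2 + 0.28·2 = 2 bits/symbol.

2 bits/symbol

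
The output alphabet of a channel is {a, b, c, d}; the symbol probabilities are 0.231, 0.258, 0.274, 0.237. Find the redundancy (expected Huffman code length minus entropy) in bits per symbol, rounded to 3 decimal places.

0.003 bits

Entropy H = −Σ p log₂ p ≈ 1.9966 bits.
Huffman merges: 231/1000+237/1000→117/250; 129/500+137/500→133/250; 117/250+133/250→1. L = 2 ≈ 2.0000.
L − H = 2.0000 − 1.9966 = 0.003 bits.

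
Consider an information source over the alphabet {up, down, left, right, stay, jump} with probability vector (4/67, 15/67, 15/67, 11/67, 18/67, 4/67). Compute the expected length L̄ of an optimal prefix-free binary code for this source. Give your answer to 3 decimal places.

2.403 bits/symbol

Repeatedly combine the two least-probable nodes; the expected code length is the sum of the merged weights.
merge 4/67 + 4/67 → 8/67
merge 8/67 + 11/67 → 19/67
merge 15/67 + 15/67 → 30/67
merge 18/67 + 19/67 → 37/67
merge 30/67 + 37/67 → 1
L = 8/67 + 19/67 + 30/67 + 37/67 + 1 = 161/67 ≈ 2.403 bits/symbol.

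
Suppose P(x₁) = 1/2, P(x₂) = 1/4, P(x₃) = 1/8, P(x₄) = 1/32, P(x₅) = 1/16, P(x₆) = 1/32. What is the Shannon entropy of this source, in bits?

1.9375 bits

Each probability is a power of 1/2, so log₂(1/p) is an integer.
H = Σ p·log₂(1/p) = 1/2·1 + 1/4·2 + 1/8·3 + 1/32·5 + 1/16·4 + 1/32·5 = 1.9375 bits.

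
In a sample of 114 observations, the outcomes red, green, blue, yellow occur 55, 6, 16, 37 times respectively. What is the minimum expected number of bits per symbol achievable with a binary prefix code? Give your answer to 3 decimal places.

Probabilities are the counts divided by 114.
Repeatedly combine the two least-probable nodes; the expected code length is the sum of the merged weights.
merge 1/19 + 8/57 → 11/57
merge 11/57 + 37/114 → 59/114
merge 55/114 + 59/114 → 1
L = 11/57 + 59/114 + 1 = 65/38 ≈ 1.711 bits/symbol.

1.711 bits/symbol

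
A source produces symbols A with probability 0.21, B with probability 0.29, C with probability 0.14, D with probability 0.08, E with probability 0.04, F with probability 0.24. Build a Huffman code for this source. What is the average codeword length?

2.38 bits/symbol

Repeatedly combine the two least-probable nodes; the expected code length is the sum of the merged weights.
merge 1/25 + 2/25 → 3/25
merge 3/25 + 7/50 → 13/50
merge 21/100 + 6/25 → 9/20
merge 13/50 + 29/100 → 11/20
merge 9/20 + 11/20 → 1
L = 3/25 + 13/50 + 9/20 + 11/20 + 1 = 119/50 = 2.38 bits/symbol.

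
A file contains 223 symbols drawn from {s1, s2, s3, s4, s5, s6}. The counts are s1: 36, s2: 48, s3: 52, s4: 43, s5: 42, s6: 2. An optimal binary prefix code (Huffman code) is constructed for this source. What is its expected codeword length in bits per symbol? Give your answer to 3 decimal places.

Probabilities are the counts divided by 223.
Repeatedly combine the two least-probable nodes; the expected code length is the sum of the merged weights.
merge 2/223 + 36/223 → 38/223
merge 38/223 + 42/223 → 80/223
merge 43/223 + 48/223 → 91/223
merge 52/223 + 80/223 → 132/223
merge 91/223 + 132/223 → 1
L = 38/223 + 80/223 + 91/223 + 132/223 + 1 = 564/223 ≈ 2.529 bits/symbol.

2.529 bits/symbol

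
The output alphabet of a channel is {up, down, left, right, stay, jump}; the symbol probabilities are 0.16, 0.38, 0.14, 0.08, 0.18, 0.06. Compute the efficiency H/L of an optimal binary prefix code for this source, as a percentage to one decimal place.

Entropy H = −Σ p log₂ p ≈ 2.3309 bits.
Huffman merges: 3/50+2/25→7/50; 7/50+7/50→7/25; 4/25+9/50→17/50; 7/25+17/50→31/50; 19/50+31/50→1. L = 119/50 ≈ 2.3800.
Efficiency = H/L = 2.3309/2.3800 = 97.9%.

97.9%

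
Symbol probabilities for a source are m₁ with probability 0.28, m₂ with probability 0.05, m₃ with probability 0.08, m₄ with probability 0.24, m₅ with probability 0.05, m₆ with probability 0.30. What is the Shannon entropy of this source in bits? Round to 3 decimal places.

2.253 bits

H = −Σ pᵢ log₂ pᵢ.
−0.28·log₂(0.28) = 0.5142
−0.05·log₂(0.05) = 0.2161
−0.08·log₂(0.08) = 0.2915
−0.24·log₂(0.24) = 0.4941
−0.05·log₂(0.05) = 0.2161
−0.30·log₂(0.30) = 0.5211
Sum ≈ 2.2531 → 2.253 bits.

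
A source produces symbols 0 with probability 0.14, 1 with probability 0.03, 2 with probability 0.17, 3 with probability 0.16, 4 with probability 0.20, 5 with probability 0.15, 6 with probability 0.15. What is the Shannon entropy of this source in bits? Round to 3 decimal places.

2.692 bits

H = −Σ pᵢ log₂ pᵢ.
−0.14·log₂(0.14) = 0.3971
−0.03·log₂(0.03) = 0.1518
−0.17·log₂(0.17) = 0.4346
−0.16·log₂(0.16) = 0.4230
−0.20·log₂(0.20) = 0.4644
−0.15·log₂(0.15) = 0.4105
−0.15·log₂(0.15) = 0.4105
Sum ≈ 2.6920 → 2.692 bits.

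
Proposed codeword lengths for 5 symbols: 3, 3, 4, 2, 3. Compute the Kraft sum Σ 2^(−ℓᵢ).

0.6875

With common denominator 2^4 = 16: Σ 2^(−ℓᵢ) = 2/16 + 2/16 + 1/16 + 4/16 + 2/16 = 11/16 = 0.6875.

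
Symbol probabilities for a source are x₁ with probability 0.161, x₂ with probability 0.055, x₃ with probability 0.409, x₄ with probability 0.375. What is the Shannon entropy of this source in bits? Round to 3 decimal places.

1.713 bits

H = −Σ pᵢ log₂ pᵢ.
−0.161·log₂(0.161) = 0.4242
−0.055·log₂(0.055) = 0.2301
−0.409·log₂(0.409) = 0.5275
−0.375·log₂(0.375) = 0.5306
Sum ≈ 1.7125 → 1.713 bits.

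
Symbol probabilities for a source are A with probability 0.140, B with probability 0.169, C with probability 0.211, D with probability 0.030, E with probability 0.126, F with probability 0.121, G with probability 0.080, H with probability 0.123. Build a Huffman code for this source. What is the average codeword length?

2.899 bits/symbol

Repeatedly combine the two least-probable nodes; the expected code length is the sum of the merged weights.
merge 3/100 + 2/25 → 11/100
merge 11/100 + 121/1000 → 231/1000
merge 123/1000 + 63/500 → 249/1000
merge 7/50 + 169/1000 → 309/1000
merge 211/1000 + 231/1000 → 221/500
merge 249/1000 + 309/1000 → 279/500
merge 221/500 + 279/500 → 1
L = 11/100 + 231/1000 + 249/1000 + 309/1000 + 221/500 + 279/500 + 1 = 2899/1000 = 2.899 bits/symbol.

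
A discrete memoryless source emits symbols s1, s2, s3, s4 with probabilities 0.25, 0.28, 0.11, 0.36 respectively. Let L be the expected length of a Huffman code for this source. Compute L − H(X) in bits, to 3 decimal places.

Entropy H = −Σ p log₂ p ≈ 1.8951 bits.
Huffman merges: 11/100+1/4→9/25; 7/25+9/25→16/25; 9/25+16/25→1. L = 2 ≈ 2.0000.
L − H = 2.0000 − 1.8951 = 0.105 bits.

0.105 bits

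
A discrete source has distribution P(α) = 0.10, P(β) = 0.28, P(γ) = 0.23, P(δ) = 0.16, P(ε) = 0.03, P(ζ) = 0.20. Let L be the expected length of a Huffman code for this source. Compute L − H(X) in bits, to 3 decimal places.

Entropy H = −Σ p log₂ p ≈ 2.3733 bits.
Huffman merges: 3/100+1/10→13/100; 13/100+4/25→29/100; 1/5+23/100→43/100; 7/25+29/100→57/100; 43/100+57/100→1. L = 121/50 ≈ 2.4200.
L − H = 2.4200 − 2.3733 = 0.047 bits.

0.047 bits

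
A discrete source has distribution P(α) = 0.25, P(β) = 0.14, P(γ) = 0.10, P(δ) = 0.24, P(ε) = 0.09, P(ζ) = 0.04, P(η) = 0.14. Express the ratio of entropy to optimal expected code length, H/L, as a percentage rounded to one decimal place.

Entropy H = −Σ p log₂ p ≈ 2.6190 bits.
Huffman merges: 1/25+9/100→13/100; 1/10+13/100→23/100; 7/50+7/50→7/25; 23/100+6/25→47/100; 1/4+7/25→53/100; 47/100+53/100→1. L = 66/25 ≈ 2.6400.
Efficiency = H/L = 2.6190/2.6400 = 99.2%.

99.2%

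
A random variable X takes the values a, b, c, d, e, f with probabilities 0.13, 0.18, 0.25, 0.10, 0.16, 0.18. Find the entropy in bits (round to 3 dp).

2.528 bits

H = −Σ pᵢ log₂ pᵢ.
−0.13·log₂(0.13) = 0.3826
−0.18·log₂(0.18) = 0.4453
−0.25·log₂(0.25) = 0.5000
−0.10·log₂(0.10) = 0.3322
−0.16·log₂(0.16) = 0.4230
−0.18·log₂(0.18) = 0.4453
Sum ≈ 2.5285 → 2.528 bits.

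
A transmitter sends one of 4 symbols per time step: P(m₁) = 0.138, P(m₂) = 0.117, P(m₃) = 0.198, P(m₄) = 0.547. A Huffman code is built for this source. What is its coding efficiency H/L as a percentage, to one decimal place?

99.2%

Entropy H = −Σ p log₂ p ≈ 1.6952 bits.
Huffman merges: 117/1000+69/500→51/200; 99/500+51/200→453/1000; 453/1000+547/1000→1. L = 427/250 ≈ 1.7080.
Efficiency = H/L = 1.6952/1.7080 = 99.2%.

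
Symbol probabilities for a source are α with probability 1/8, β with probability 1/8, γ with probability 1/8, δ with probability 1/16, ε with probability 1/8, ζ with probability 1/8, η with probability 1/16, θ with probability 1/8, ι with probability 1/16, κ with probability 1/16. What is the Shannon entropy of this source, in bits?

3.25 bits

Each probability is a power of 1/2, so log₂(1/p) is an integer.
H = Σ p·log₂(1/p) = 1/8·3 + 1/8·3 + 1/8·3 + 1/16·4 + 1/8·3 + 1/8·3 + 1/16·4 + 1/8·3 + 1/16·4 + 1/16·4 = 3.25 bits.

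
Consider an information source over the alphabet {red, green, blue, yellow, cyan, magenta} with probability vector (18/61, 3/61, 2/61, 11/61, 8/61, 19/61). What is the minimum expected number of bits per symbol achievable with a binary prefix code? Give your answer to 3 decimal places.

2.295 bits/symbol

Repeatedly combine the two least-probable nodes; the expected code length is the sum of the merged weights.
merge 2/61 + 3/61 → 5/61
merge 5/61 + 8/61 → 13/61
merge 11/61 + 13/61 → 24/61
merge 18/61 + 19/61 → 37/61
merge 24/61 + 37/61 → 1
L = 5/61 + 13/61 + 24/61 + 37/61 + 1 = 140/61 ≈ 2.295 bits/symbol.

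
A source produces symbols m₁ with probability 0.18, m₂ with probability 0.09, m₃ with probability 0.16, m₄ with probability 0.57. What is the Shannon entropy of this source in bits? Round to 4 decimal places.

H = −Σ pᵢ log₂ pᵢ.
−0.18·log₂(0.18) = 0.4453
−0.09·log₂(0.09) = 0.3127
−0.16·log₂(0.16) = 0.4230
−0.57·log₂(0.57) = 0.4623
Sum ≈ 1.6432 → 1.6432 bits.

1.6432 bits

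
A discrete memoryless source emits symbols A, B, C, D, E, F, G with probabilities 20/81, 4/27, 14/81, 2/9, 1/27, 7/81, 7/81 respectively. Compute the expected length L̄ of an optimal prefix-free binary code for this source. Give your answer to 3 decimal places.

2.654 bits/symbol

Repeatedly combine the two least-probable nodes; the expected code length is the sum of the merged weights.
merge 1/27 + 7/81 → 10/81
merge 7/81 + 10/81 → 17/81
merge 4/27 + 14/81 → 26/81
merge 17/81 + 2/9 → 35/81
merge 20/81 + 26/81 → 46/81
merge 35/81 + 46/81 → 1
L = 10/81 + 17/81 + 26/81 + 35/81 + 46/81 + 1 = 215/81 ≈ 2.654 bits/symbol.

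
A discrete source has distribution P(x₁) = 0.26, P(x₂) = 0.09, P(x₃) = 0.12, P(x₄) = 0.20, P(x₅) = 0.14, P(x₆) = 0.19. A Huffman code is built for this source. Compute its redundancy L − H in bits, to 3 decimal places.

0.038 bits

Entropy H = −Σ p log₂ p ≈ 2.5017 bits.
Huffman merges: 9/100+3/25→21/100; 7/50+19/100→33/100; 1/5+21/100→41/100; 13/50+33/100→59/100; 41/100+59/100→1. L = 127/50 ≈ 2.5400.
L − H = 2.5400 − 2.5017 = 0.038 bits.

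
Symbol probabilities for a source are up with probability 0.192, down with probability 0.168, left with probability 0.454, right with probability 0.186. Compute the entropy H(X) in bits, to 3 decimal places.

1.858 bits

H = −Σ pᵢ log₂ pᵢ.
−0.192·log₂(0.192) = 0.4571
−0.168·log₂(0.168) = 0.4323
−0.454·log₂(0.454) = 0.5172
−0.186·log₂(0.186) = 0.4514
Sum ≈ 1.8580 → 1.858 bits.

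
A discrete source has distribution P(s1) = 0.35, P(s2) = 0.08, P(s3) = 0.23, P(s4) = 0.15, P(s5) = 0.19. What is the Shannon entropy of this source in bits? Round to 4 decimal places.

2.1750 bits

H = −Σ pᵢ log₂ pᵢ.
−0.35·log₂(0.35) = 0.5301
−0.08·log₂(0.08) = 0.2915
−0.23·log₂(0.23) = 0.4877
−0.15·log₂(0.15) = 0.4105
−0.19·log₂(0.19) = 0.4552
Sum ≈ 2.1750 → 2.1750 bits.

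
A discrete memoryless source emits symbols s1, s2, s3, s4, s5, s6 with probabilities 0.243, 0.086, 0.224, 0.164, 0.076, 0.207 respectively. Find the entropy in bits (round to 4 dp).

2.4645 bits

H = −Σ pᵢ log₂ pᵢ.
−0.243·log₂(0.243) = 0.4960
−0.086·log₂(0.086) = 0.3044
−0.224·log₂(0.224) = 0.4835
−0.164·log₂(0.164) = 0.4278
−0.076·log₂(0.076) = 0.2826
−0.207·log₂(0.207) = 0.4704
Sum ≈ 2.4645 → 2.4645 bits.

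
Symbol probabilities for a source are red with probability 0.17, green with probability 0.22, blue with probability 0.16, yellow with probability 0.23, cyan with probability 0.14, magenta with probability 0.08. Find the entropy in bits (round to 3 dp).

H = −Σ pᵢ log₂ pᵢ.
−0.17·log₂(0.17) = 0.4346
−0.22·log₂(0.22) = 0.4806
−0.16·log₂(0.16) = 0.4230
−0.23·log₂(0.23) = 0.4877
−0.14·log₂(0.14) = 0.3971
−0.08·log₂(0.08) = 0.2915
Sum ≈ 2.5145 → 2.514 bits.

2.514 bits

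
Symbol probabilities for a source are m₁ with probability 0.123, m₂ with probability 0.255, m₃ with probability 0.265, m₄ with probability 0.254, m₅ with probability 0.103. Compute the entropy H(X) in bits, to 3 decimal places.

H = −Σ pᵢ log₂ pᵢ.
−0.123·log₂(0.123) = 0.3719
−0.255·log₂(0.255) = 0.5027
−0.265·log₂(0.265) = 0.5077
−0.254·log₂(0.254) = 0.5022
−0.103·log₂(0.103) = 0.3378
Sum ≈ 2.2222 → 2.222 bits.

2.222 bits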